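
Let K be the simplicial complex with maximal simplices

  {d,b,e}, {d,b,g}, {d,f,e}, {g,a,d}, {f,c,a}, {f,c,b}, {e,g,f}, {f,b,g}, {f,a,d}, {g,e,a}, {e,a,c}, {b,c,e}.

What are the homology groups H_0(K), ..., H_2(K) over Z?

Take the total order a < b < c < d < e < f < g on the vertex set. Then K (dimension 2) consists of the simplices:

  0-simplices (7): a, b, c, d, e, f, g
  1-simplices (18): ac, ad, ae, af, ag, bc, bd, be, bf, bg, ce, cf, de, df, dg, ef, eg, fg
  2-simplices (12): ace, acf, adf, adg, aeg, bce, bcf, bde, bdg, bfg, def, efg

Hence C_0 ≅ Z^7, C_1 ≅ Z^18, C_2 ≅ Z^12.

Boundary ∂_1: C_1 → C_0 is given by ∂[p,q] = [q] − [p]. For instance
  ∂ef = f − e.
The 7×18 boundary matrix has rank 6 and Smith normal form diag(1,1,1,1,1,1).

∂_2: C_2 → C_1 sends each 2-simplex [p,q,r] to [q,r] − [p,r] + [p,q]. For instance
  ∂def = ef − df + de,
  ∂bfg = fg − bg + bf.
This gives a 18×12 integer matrix of rank 12; reducing to Smith normal form yields diagonal entries (1,1,1,1,1,1,1,1,1,1,1,2).

Reading off H_k = ker ∂_k / im ∂_{k+1}:

  H_0: rank C_0 − rank ∂_1 = 7 − 6 = 1, and the invariant factors of ∂_1 are all 1, so H_0 = Z.
  H_1: rank ker ∂_1 − rank ∂_2 = (18 − 6) − 12 = 0, and ∂_2 has invariant factor 2 > 1, so H_1 = Z/2.
  H_2: rank ker ∂_2 − rank ∂_3 = (12 − 12) − 0 = 0, and there is no ∂_3, so H_2 = 0.

(K is a triangulation of the real projective plane RP^2.)

H_0 ≅ Z,  H_1 ≅ Z/2,  H_2 = 0.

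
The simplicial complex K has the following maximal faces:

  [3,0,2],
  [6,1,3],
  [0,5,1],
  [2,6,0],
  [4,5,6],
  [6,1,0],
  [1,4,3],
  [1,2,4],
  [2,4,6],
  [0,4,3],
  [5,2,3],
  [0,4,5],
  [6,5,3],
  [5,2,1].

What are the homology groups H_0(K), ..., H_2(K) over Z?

H_0 ≅ Z,  H_1 ≅ Z^2,  H_2 ≅ Z.

Fix the vertex order 0 < 1 < 2 < 3 < 4 < 5 < 6 and write every simplex with vertices in increasing order. Then dim K = 2 and the simplices of K are:

  0-simplices (7): [0], [1], [2], [3], [4], [5], [6]
  1-simplices (21): [0,1], [0,2], [0,3], [0,4], [0,5], [0,6], [1,2], [1,3], [1,4], [1,5], [1,6], [2,3], [2,4], [2,5], [2,6], [3,4], [3,5], [3,6], [4,5], [4,6], [5,6]
  2-simplices (14): [0,1,5], [0,1,6], [0,2,3], [0,2,6], [0,3,4], [0,4,5], [1,2,4], [1,2,5], [1,3,4], [1,3,6], [2,3,5], [2,4,6], [3,5,6], [4,5,6]

so the chain groups are C_0 ≅ Z^7, C_1 ≅ Z^21, C_2 ≅ Z^14.

Boundary ∂_1: C_1 → C_0 sends each edge [p,q] (with p < q) to q − p. For instance
  ∂[4,6] = [6] − [4].
The resulting 7×21 matrix has rank 6, and its Smith normal form has invariant factors (1,1,1,1,1,1).

The boundary map ∂_2: C_2 → C_1 sends each 2-simplex [p,q,r] to [q,r] − [p,r] + [p,q]. For instance
  ∂[1,2,4] = [2,4] − [1,4] + [1,2],
  ∂[3,5,6] = [5,6] − [3,6] + [3,5].
As a 21×14 matrix over Z this has rank 13, with invariant factors (1,1,1,1,1,1,1,1,1,1,1,1,1).

Computing H_k = (kernel of ∂_k) / (image of ∂_{k+1}):

  H_0: rank C_0 − rank ∂_1 = 7 − 6 = 1, and the invariant factors of ∂_1 are all 1, so H_0 = Z.
  H_1: rank ker ∂_1 − rank ∂_2 = (21 − 6) − 13 = 2, and the invariant factors of ∂_2 are all 1, so H_1 = Z^2.
  H_2: rank ker ∂_2 − rank ∂_3 = (14 − 13) − 0 = 1, and there is no ∂_3, so H_2 = Z.

As a check, the Euler characteristic is 7 − 21 + 14 = 0, which agrees with 1 − 2 + 1 = 0.
(K is a triangulation of the torus T^2.)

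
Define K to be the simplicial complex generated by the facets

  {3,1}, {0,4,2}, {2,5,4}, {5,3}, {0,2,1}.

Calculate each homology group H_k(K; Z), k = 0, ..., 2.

H_0 = Z,  H_1 = Z,  H_2 = 0.

Order the vertices as 0 < 1 < 2 < 3 < 4 < 5. Listing each simplex with vertices in this order, K has dimension 2 with simplices:

  0-simplices (6): [0], [1], [2], [3], [4], [5]
  1-simplices (9): [0,1], [0,2], [0,4], [1,2], [1,3], [2,4], [2,5], [3,5], [4,5]
  2-simplices (3): [0,1,2], [0,2,4], [2,4,5]

so the chain groups are C_0 ≅ Z^6, C_1 ≅ Z^9, C_2 ≅ Z^3.

Boundary ∂_1: C_1 → C_0 maps an edge to its endpoints' difference, ∂[p,q] = q − p.
The resulting 6×9 matrix has rank 5, and its Smith normal form has invariant factors (1,1,1,1,1).

The boundary map ∂_2: C_2 → C_1 sends each 2-simplex [p,q,r] to [q,r] − [p,r] + [p,q]. For instance
  ∂[0,1,2] = [1,2] − [0,2] + [0,1],
  ∂[2,4,5] = [4,5] − [2,5] + [2,4].
The 9×3 boundary matrix has rank 3 and Smith normal form diag(1,1,1).

Reading off H_k = ker ∂_k / im ∂_{k+1}:

  H_0: rank C_0 − rank ∂_1 = 6 − 5 = 1, and the invariant factors of ∂_1 are all 1, so H_0 ≅ Z.
  H_1: rank ker ∂_1 − rank ∂_2 = (9 − 5) − 3 = 1, and the invariant factors of ∂_2 are all 1, so H_1 ≅ Z.
  H_2: rank ker ∂_2 − rank ∂_3 = (3 − 3) − 0 = 0, and there is no ∂_3, so H_2 ≅ 0.

As a check, the Euler characteristic is 6 − 9 + 3 = 0, which agrees with 1 − 1 + 0 = 0.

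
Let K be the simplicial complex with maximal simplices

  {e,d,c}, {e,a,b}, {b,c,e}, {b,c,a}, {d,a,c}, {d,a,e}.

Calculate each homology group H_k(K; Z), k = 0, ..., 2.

H_0 = Z,  H_1 = 0,  H_2 = Z.

Take the total order a < b < c < d < e on the vertex set. Then K (dimension 2) consists of the simplices:

  0-simplices (5): a, b, c, d, e
  1-simplices (9): ab, ac, ad, ae, bc, be, cd, ce, de
  2-simplices (6): abc, abe, acd, ade, bce, cde

Hence C_0 ≅ Z^5, C_1 ≅ Z^9, C_2 ≅ Z^6.

∂_1: C_1 → C_0 maps an edge to its endpoints' difference, ∂[p,q] = q − p.
As a 5×9 matrix over Z this has rank 4, with invariant factors (1,1,1,1).

∂_2: C_2 → C_1 acts by ∂[p,q,r] = [q,r] − [p,r] + [p,q]. For instance
  ∂acd = cd − ad + ac,
  ∂abe = be − ae + ab.
As a 9×6 matrix over Z this has rank 5, with invariant factors (1,1,1,1,1).

Now H_k = ker ∂_k / im ∂_{k+1}, so:

  H_0: rank C_0 − rank ∂_1 = 5 − 4 = 1, and the invariant factors of ∂_1 are all 1, so H_0 ≅ Z.
  H_1: rank ker ∂_1 − rank ∂_2 = (9 − 4) − 5 = 0, and the invariant factors of ∂_2 are all 1, so H_1 ≅ 0.
  H_2: rank ker ∂_2 − rank ∂_3 = (6 − 5) − 0 = 1, and there is no ∂_3, so H_2 ≅ Z.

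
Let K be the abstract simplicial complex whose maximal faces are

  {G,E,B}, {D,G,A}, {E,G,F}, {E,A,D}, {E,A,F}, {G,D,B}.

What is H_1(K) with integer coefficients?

H_1 ≅ Z.

We work with the vertex ordering A < B < D < E < F < G. The simplices of K, each written with vertices in increasing order, are:

  0-simplices (6): A, B, D, E, F, G
  1-simplices (12): AD, AE, AF, AG, BD, BE, BG, DE, DG, EF, EG, FG
  2-simplices (6): ADE, ADG, AEF, BDG, BEG, EFG

Hence C_0 ≅ Z^6, C_1 ≅ Z^12, C_2 ≅ Z^6.

The boundary map ∂_1: C_1 → C_0 is given by ∂[p,q] = [q] − [p].
The 6×12 boundary matrix has rank 5 and Smith normal form diag(1,1,1,1,1).

Boundary ∂_2: C_2 → C_1 acts by ∂[p,q,r] = [q,r] − [p,r] + [p,q]. For instance
  ∂ADE = DE − AE + AD,
  ∂AEF = EF − AF + AE.
This gives a 12×6 integer matrix of rank 6; reducing to Smith normal form yields diagonal entries (1,1,1,1,1,1).

From H_k ≅ ker(∂_k) / im(∂_{k+1}) we obtain:

  H_1: rank ker ∂_1 − rank ∂_2 = (12 − 5) − 6 = 1, and the invariant factors of ∂_2 are all 1, so H_1 = Z.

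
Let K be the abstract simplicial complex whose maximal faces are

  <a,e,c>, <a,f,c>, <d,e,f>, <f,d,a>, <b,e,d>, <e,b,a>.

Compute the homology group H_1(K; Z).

Order the vertices as a < b < c < d < e < f. Listing each simplex with vertices in this order, K has dimension 2 with simplices:

  0-simplices (6): a, b, c, d, e, f
  1-simplices (12): ab, ac, ad, ae, af, bd, be, ce, cf, de, df, ef
  2-simplices (6): abe, ace, acf, adf, bde, def

Hence C_0 ≅ Z^6, C_1 ≅ Z^12, C_2 ≅ Z^6.

Boundary ∂_1: C_1 → C_0 is given by ∂[p,q] = [q] − [p]. For instance
  ∂ad = d − a.
The resulting 6×12 matrix has rank 5, and its Smith normal form has invariant factors (1,1,1,1,1).

The boundary map ∂_2: C_2 → C_1 acts by ∂[p,q,r] = [q,r] − [p,r] + [p,q]. For instance
  ∂bde = de − be + bd,
  ∂def = ef − df + de.
This gives a 12×6 integer matrix of rank 6; reducing to Smith normal form yields diagonal entries (1,1,1,1,1,1).

Reading off H_k = ker ∂_k / im ∂_{k+1}:

  H_1: rank ker ∂_1 − rank ∂_2 = (12 − 5) − 6 = 1, and the invariant factors of ∂_2 are all 1, so H_1 ≅ Z.

H_1 ≅ Z.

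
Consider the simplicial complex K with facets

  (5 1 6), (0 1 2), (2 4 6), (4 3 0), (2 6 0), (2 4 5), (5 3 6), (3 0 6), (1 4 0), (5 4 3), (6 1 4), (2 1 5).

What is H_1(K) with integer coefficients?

H_1 = Z/2.

K has 7 vertices, 18 edges, 12 triangles.
rank ∂_1 = 6, rank ∂_2 = 12 ⇒ b_1 = 18 − 6 − 12 = 0; ∂_2 has invariant factor(s) [2] giving torsion. So H_1 ≅ Z/2.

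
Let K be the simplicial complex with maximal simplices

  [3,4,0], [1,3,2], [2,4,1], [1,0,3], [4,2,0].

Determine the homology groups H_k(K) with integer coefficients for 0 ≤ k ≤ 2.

We work with the vertex ordering 0 < 1 < 2 < 3 < 4. The simplices of K, each written with vertices in increasing order, are:

  0-simplices (5): [0], [1], [2], [3], [4]
  1-simplices (10): [0,1], [0,2], [0,3], [0,4], [1,2], [1,3], [1,4], [2,3], [2,4], [3,4]
  2-simplices (5): [0,1,3], [0,2,4], [0,3,4], [1,2,3], [1,2,4]

so the chain groups are C_0 ≅ Z^5, C_1 ≅ Z^10, C_2 ≅ Z^5.

∂_1: C_1 → C_0 maps an edge to its endpoints' difference, ∂[p,q] = q − p.
As a 5×10 matrix over Z this has rank 4, with invariant factors (1,1,1,1).

Boundary ∂_2: C_2 → C_1 acts by ∂[p,q,r] = [q,r] − [p,r] + [p,q]. For instance
  ∂[1,2,4] = [2,4] − [1,4] + [1,2],
  ∂[0,2,4] = [2,4] − [0,4] + [0,2].
The 10×5 boundary matrix has rank 5 and Smith normal form diag(1,1,1,1,1).

Now H_k = ker ∂_k / im ∂_{k+1}, so:

  H_0: rank C_0 − rank ∂_1 = 5 − 4 = 1, and the invariant factors of ∂_1 are all 1, so H_0 = Z.
  H_1: rank ker ∂_1 − rank ∂_2 = (10 − 4) − 5 = 1, and the invariant factors of ∂_2 are all 1, so H_1 = Z.
  H_2: rank ker ∂_2 − rank ∂_3 = (5 − 5) − 0 = 0, and there is no ∂_3, so H_2 = 0.

As a check, the Euler characteristic is 5 − 10 + 5 = 0, which agrees with 1 − 1 + 0 = 0.

H_0 = Z,  H_1 = Z,  H_2 = 0.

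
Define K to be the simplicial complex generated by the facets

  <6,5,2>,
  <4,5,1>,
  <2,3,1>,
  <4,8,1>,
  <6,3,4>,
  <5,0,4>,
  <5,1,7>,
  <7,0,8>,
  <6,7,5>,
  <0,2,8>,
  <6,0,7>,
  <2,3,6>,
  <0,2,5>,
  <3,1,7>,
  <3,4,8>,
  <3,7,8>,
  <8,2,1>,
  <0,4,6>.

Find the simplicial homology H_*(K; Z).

H_0 ≅ Z,  H_1 ≅ Z ⊕ Z/2,  H_2 = 0.

Take the total order 0 < 1 < 2 < 3 < 4 < 5 < 6 < 7 < 8 on the vertex set. Then K (dimension 2) consists of the simplices:

  0-simplices (9): [0], [1], [2], [3], [4], [5], [6], [7], [8]
  1-simplices (27): (27 of them)
  2-simplices (18): [0,2,5], [0,2,8], [0,4,5], [0,4,6], [0,6,7], [0,7,8], [1,2,3], [1,2,8], [1,3,7], [1,4,5], [1,4,8], [1,5,7], [2,3,6], [2,5,6], [3,4,6], [3,4,8], [3,7,8], [5,6,7]

so the chain groups are C_0 ≅ Z^9, C_1 ≅ Z^27, C_2 ≅ Z^18.

∂_1: C_1 → C_0 is given by ∂[p,q] = [q] − [p].
This gives a 9×27 integer matrix of rank 8; reducing to Smith normal form yields diagonal entries (1,1,1,1,1,1,1,1).

Boundary ∂_2: C_2 → C_1 sends each 2-simplex [p,q,r] to [q,r] − [p,r] + [p,q]. For instance
  ∂[1,4,8] = [4,8] − [1,8] + [1,4],
  ∂[1,5,7] = [5,7] − [1,7] + [1,5].
This gives a 27×18 integer matrix of rank 18; reducing to Smith normal form yields diagonal entries (1,1,1,1,1,1,1,1,1,1,1,1,1,1,1,1,1,2).

Reading off H_k = ker ∂_k / im ∂_{k+1}:

  H_0: rank C_0 − rank ∂_1 = 9 − 8 = 1, and the invariant factors of ∂_1 are all 1, so H_0 = Z.
  H_1: rank ker ∂_1 − rank ∂_2 = (27 − 8) − 18 = 1, and ∂_2 has invariant factor 2 > 1, so H_1 = Z ⊕ Z/2.
  H_2: rank ker ∂_2 − rank ∂_3 = (18 − 18) − 0 = 0, and there is no ∂_3, so H_2 = 0.

As a check, the Euler characteristic is 9 − 27 + 18 = 0, which agrees with 1 − 1 + 0 = 0.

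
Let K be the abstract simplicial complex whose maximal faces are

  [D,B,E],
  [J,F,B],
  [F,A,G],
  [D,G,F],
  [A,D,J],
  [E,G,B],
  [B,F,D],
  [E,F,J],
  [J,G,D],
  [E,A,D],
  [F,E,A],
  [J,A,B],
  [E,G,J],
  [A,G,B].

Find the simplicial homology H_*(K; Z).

H_0 ≅ Z,  H_1 ≅ Z^2,  H_2 ≅ Z.

Fix the vertex order A < B < D < E < F < G < J and write every simplex with vertices in increasing order. Then dim K = 2 and the simplices of K are:

  0-simplices (7): A, B, D, E, F, G, J
  1-simplices (21): AB, AD, AE, AF, AG, AJ, BD, BE, BF, BG, BJ, DE, DF, DG, DJ, EF, EG, EJ, FG, FJ, GJ
  2-simplices (14): ABG, ABJ, ADE, ADJ, AEF, AFG, BDE, BDF, BEG, BFJ, DFG, DGJ, EFJ, EGJ

so the chain groups are C_0 ≅ Z^7, C_1 ≅ Z^21, C_2 ≅ Z^14.

The boundary map ∂_1: C_1 → C_0 maps an edge to its endpoints' difference, ∂[p,q] = q − p.
This gives a 7×21 integer matrix of rank 6; reducing to Smith normal form yields diagonal entries (1,1,1,1,1,1).

∂_2: C_2 → C_1 maps a triangle to the signed sum of its edges. For instance
  ∂AFG = FG − AG + AF,
  ∂ABG = BG − AG + AB.
This gives a 21×14 integer matrix of rank 13; reducing to Smith normal form yields diagonal entries (1,1,1,1,1,1,1,1,1,1,1,1,1).

From H_k ≅ ker(∂_k) / im(∂_{k+1}) we obtain:

  H_0: rank C_0 − rank ∂_1 = 7 − 6 = 1, and the invariant factors of ∂_1 are all 1, so H_0 = Z.
  H_1: rank ker ∂_1 − rank ∂_2 = (21 − 6) − 13 = 2, and the invariant factors of ∂_2 are all 1, so H_1 = Z^2.
  H_2: rank ker ∂_2 − rank ∂_3 = (14 − 13) − 0 = 1, and there is no ∂_3, so H_2 = Z.

As a check, the Euler characteristic is 7 − 21 + 14 = 0, which agrees with 1 − 2 + 1 = 0.
(K is a triangulation of the torus T^2.)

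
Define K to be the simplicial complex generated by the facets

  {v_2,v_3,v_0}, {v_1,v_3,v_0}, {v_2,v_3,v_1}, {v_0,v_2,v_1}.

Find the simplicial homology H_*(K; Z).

H_0 ≅ Z,  H_1 = 0,  H_2 ≅ Z.

We work with the vertex ordering v_0 < v_1 < v_2 < v_3. The simplices of K, each written with vertices in increasing order, are:

  0-simplices (4): [v_0], [v_1], [v_2], [v_3]
  1-simplices (6): [v_0,v_1], [v_0,v_2], [v_0,v_3], [v_1,v_2], [v_1,v_3], [v_2,v_3]
  2-simplices (4): [v_0,v_1,v_2], [v_0,v_1,v_3], [v_0,v_2,v_3], [v_1,v_2,v_3]

Hence C_0 ≅ Z^4, C_1 ≅ Z^6, C_2 ≅ Z^4.

Boundary ∂_1: C_1 → C_0 maps an edge to its endpoints' difference, ∂[p,q] = q − p. For instance
  ∂[v_1,v_3] = [v_3] − [v_1].
As a 4×6 matrix over Z this has rank 3, with invariant factors (1,1,1).

∂_2: C_2 → C_1 sends each 2-simplex [p,q,r] to [q,r] − [p,r] + [p,q]. For instance
  ∂[v_0,v_2,v_3] = [v_2,v_3] − [v_0,v_3] + [v_0,v_2],
  ∂[v_1,v_2,v_3] = [v_2,v_3] − [v_1,v_3] + [v_1,v_2].
The 6×4 boundary matrix has rank 3 and Smith normal form diag(1,1,1).

Computing H_k = (kernel of ∂_k) / (image of ∂_{k+1}):

  H_0: rank C_0 − rank ∂_1 = 4 − 3 = 1, and the invariant factors of ∂_1 are all 1, so H_0 ≅ Z.
  H_1: rank ker ∂_1 − rank ∂_2 = (6 − 3) − 3 = 0, and the invariant factors of ∂_2 are all 1, so H_1 ≅ 0.
  H_2: rank ker ∂_2 − rank ∂_3 = (4 − 3) − 0 = 1, and there is no ∂_3, so H_2 ≅ Z.

As a check, the Euler characteristic is 4 − 6 + 4 = 2, which agrees with 1 − 0 + 1 = 2.
(K is a triangulation of the 2-sphere S^2.)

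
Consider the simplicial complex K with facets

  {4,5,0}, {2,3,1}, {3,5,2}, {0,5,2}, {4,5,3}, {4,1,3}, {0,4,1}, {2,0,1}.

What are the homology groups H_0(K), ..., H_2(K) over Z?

H_0 = Z,  H_1 = 0,  H_2 = Z.

Take the total order 0 < 1 < 2 < 3 < 4 < 5 on the vertex set. Then K (dimension 2) consists of the simplices:

  0-simplices (6): [0], [1], [2], [3], [4], [5]
  1-simplices (12): [0,1], [0,2], [0,4], [0,5], [1,2], [1,3], [1,4], [2,3], [2,5], [3,4], [3,5], [4,5]
  2-simplices (8): [0,1,2], [0,1,4], [0,2,5], [0,4,5], [1,2,3], [1,3,4], [2,3,5], [3,4,5]

giving chain groups C_0 ≅ Z^6, C_1 ≅ Z^12, C_2 ≅ Z^8.

Boundary ∂_1: C_1 → C_0 maps an edge to its endpoints' difference, ∂[p,q] = q − p.
The resulting 6×12 matrix has rank 5, and its Smith normal form has invariant factors (1,1,1,1,1).

The boundary map ∂_2: C_2 → C_1 sends each 2-simplex [p,q,r] to [q,r] − [p,r] + [p,q]. For instance
  ∂[0,4,5] = [4,5] − [0,5] + [0,4],
  ∂[1,2,3] = [2,3] − [1,3] + [1,2].
This gives a 12×8 integer matrix of rank 7; reducing to Smith normal form yields diagonal entries (1,1,1,1,1,1,1).

Now H_k = ker ∂_k / im ∂_{k+1}, so:

  H_0: rank C_0 − rank ∂_1 = 6 − 5 = 1, and the invariant factors of ∂_1 are all 1, so H_0 = Z.
  H_1: rank ker ∂_1 − rank ∂_2 = (12 − 5) − 7 = 0, and the invariant factors of ∂_2 are all 1, so H_1 = 0.
  H_2: rank ker ∂_2 − rank ∂_3 = (8 − 7) − 0 = 1, and there is no ∂_3, so H_2 = Z.

As a check, the Euler characteristic is 6 − 12 + 8 = 2, which agrees with 1 − 0 + 1 = 2.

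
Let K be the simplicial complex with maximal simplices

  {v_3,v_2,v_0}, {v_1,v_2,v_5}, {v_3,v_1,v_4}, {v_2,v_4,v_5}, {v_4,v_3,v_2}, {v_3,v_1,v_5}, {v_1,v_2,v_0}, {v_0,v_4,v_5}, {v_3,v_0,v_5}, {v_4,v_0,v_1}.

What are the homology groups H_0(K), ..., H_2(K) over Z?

We work with the vertex ordering v_0 < v_1 < v_2 < v_3 < v_4 < v_5. The simplices of K, each written with vertices in increasing order, are:

  0-simplices (6): [v_0], [v_1], [v_2], [v_3], [v_4], [v_5]
  1-simplices (15): (15 of them)
  2-simplices (10): [v_0,v_1,v_2], [v_0,v_1,v_4], [v_0,v_2,v_3], [v_0,v_3,v_5], [v_0,v_4,v_5], [v_1,v_2,v_5], [v_1,v_3,v_4], [v_1,v_3,v_5], [v_2,v_3,v_4], [v_2,v_4,v_5]

Hence C_0 ≅ Z^6, C_1 ≅ Z^15, C_2 ≅ Z^10.

∂_1: C_1 → C_0 is given by ∂[p,q] = [q] − [p]. For instance
  ∂[v_2,v_5] = [v_5] − [v_2].
The resulting 6×15 matrix has rank 5, and its Smith normal form has invariant factors (1,1,1,1,1).

∂_2: C_2 → C_1 sends each 2-simplex [p,q,r] to [q,r] − [p,r] + [p,q]. For instance
  ∂[v_0,v_1,v_2] = [v_1,v_2] − [v_0,v_2] + [v_0,v_1],
  ∂[v_0,v_4,v_5] = [v_4,v_5] − [v_0,v_5] + [v_0,v_4].
As a 15×10 matrix over Z this has rank 10, with invariant factors (1,1,1,1,1,1,1,1,1,2).

From H_k ≅ ker(∂_k) / im(∂_{k+1}) we obtain:

  H_0: rank C_0 − rank ∂_1 = 6 − 5 = 1, and the invariant factors of ∂_1 are all 1, so H_0 = Z.
  H_1: rank ker ∂_1 − rank ∂_2 = (15 − 5) − 10 = 0, and ∂_2 has invariant factor 2 > 1, so H_1 = Z/2.
  H_2: rank ker ∂_2 − rank ∂_3 = (10 − 10) − 0 = 0, and there is no ∂_3, so H_2 = 0.

As a check, the Euler characteristic is 6 − 15 + 10 = 1, which agrees with 1 − 0 + 0 = 1.
(K is a triangulation of the real projective plane RP^2.)

H_0 ≅ Z,  H_1 ≅ Z/2,  H_2 = 0.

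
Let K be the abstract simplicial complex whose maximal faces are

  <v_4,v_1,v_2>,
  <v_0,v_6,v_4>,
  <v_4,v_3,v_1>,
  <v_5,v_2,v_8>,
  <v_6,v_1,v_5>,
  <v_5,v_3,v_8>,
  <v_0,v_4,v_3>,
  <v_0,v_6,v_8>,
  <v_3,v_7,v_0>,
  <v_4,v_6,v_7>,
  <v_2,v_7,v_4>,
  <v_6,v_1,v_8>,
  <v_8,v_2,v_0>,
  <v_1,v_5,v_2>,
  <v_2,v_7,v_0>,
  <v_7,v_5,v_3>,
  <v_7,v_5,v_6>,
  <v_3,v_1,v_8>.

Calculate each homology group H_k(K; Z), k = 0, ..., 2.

Take the total order v_0 < v_1 < v_2 < v_3 < v_4 < v_5 < v_6 < v_7 < v_8 on the vertex set. Then K (dimension 2) consists of the simplices:

  0-simplices (9): [v_0], [v_1], [v_2], [v_3], [v_4], [v_5], [v_6], [v_7], [v_8]
  1-simplices (27): (27 of them)
  2-simplices (18): (18 of them)

Hence C_0 ≅ Z^9, C_1 ≅ Z^27, C_2 ≅ Z^18.

∂_1: C_1 → C_0 sends each edge [p,q] (with p < q) to q − p. For instance
  ∂[v_0,v_6] = [v_6] − [v_0].
As a 9×27 matrix over Z this has rank 8, with invariant factors (1,1,1,1,1,1,1,1).

∂_2: C_2 → C_1 acts by ∂[p,q,r] = [q,r] − [p,r] + [p,q]. For instance
  ∂[v_1,v_2,v_5] = [v_2,v_5] − [v_1,v_5] + [v_1,v_2],
  ∂[v_1,v_3,v_8] = [v_3,v_8] − [v_1,v_8] + [v_1,v_3].
The 27×18 boundary matrix has rank 18 and Smith normal form diag(1,1,1,1,1,1,1,1,1,1,1,1,1,1,1,1,1,2).

Computing H_k = (kernel of ∂_k) / (image of ∂_{k+1}):

  H_0: rank C_0 − rank ∂_1 = 9 − 8 = 1, and the invariant factors of ∂_1 are all 1, so H_0 ≅ Z.
  H_1: rank ker ∂_1 − rank ∂_2 = (27 − 8) − 18 = 1, and ∂_2 has invariant factor 2 > 1, so H_1 ≅ Z ⊕ Z/2.
  H_2: rank ker ∂_2 − rank ∂_3 = (18 − 18) − 0 = 0, and there is no ∂_3, so H_2 ≅ 0.

As a check, the Euler characteristic is 9 − 27 + 18 = 0, which agrees with 1 − 1 + 0 = 0.

H_0 = Z,  H_1 = Z ⊕ Z/2,  H_2 = 0.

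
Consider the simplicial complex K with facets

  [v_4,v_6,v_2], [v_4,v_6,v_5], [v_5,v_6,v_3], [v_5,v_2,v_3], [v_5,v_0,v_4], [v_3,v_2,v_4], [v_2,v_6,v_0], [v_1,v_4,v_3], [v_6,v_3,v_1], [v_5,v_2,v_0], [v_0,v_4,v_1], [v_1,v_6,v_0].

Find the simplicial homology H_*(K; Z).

K has 7 vertices, 18 edges, 12 triangles.
rank ∂_0 = 0, rank ∂_1 = 6 ⇒ b_0 = 7 − 0 − 6 = 1; all invariant factors of ∂_1 are 1 so no torsion. So H_0 = Z.
rank ∂_1 = 6, rank ∂_2 = 12 ⇒ b_1 = 18 − 6 − 12 = 0; ∂_2 has invariant factor(s) [2] giving torsion. So H_1 = Z_2.
rank ∂_2 = 12, rank ∂_3 = 0 ⇒ b_2 = 12 − 12 − 0 = 0. So H_2 = 0.

H_0 ≅ Z,  H_1 ≅ Z_2,  H_2 = 0.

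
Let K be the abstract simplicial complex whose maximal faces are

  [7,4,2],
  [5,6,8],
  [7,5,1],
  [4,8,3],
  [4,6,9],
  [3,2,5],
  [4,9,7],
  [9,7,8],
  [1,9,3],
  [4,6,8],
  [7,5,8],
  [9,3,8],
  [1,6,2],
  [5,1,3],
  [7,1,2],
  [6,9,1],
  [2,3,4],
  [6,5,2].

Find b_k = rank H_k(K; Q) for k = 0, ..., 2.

We work with the vertex ordering 1 < 2 < 3 < 4 < 5 < 6 < 7 < 8 < 9. The simplices of K, each written with vertices in increasing order, are:

  0-simplices (9): [1], [2], [3], [4], [5], [6], [7], [8], [9]
  1-simplices (27): (27 of them)
  2-simplices (18): [1,2,6], [1,2,7], [1,3,5], [1,3,9], [1,5,7], [1,6,9], [2,3,4], [2,3,5], [2,4,7], [2,5,6], [3,4,8], [3,8,9], [4,6,8], [4,6,9], [4,7,9], [5,6,8], [5,7,8], [7,8,9]

giving chain groups C_0 ≅ Z^9, C_1 ≅ Z^27, C_2 ≅ Z^18.

The boundary map ∂_1: C_1 → C_0 sends each edge [p,q] (with p < q) to q − p. For instance
  ∂[4,8] = [8] − [4].
The 9×27 boundary matrix has rank 8 and Smith normal form diag(1,1,1,1,1,1,1,1).

The boundary map ∂_2: C_2 → C_1 acts by ∂[p,q,r] = [q,r] − [p,r] + [p,q]. For instance
  ∂[2,5,6] = [5,6] − [2,6] + [2,5],
  ∂[3,8,9] = [8,9] − [3,9] + [3,8].
The 27×18 boundary matrix has rank 18 and Smith normal form diag(1,1,1,1,1,1,1,1,1,1,1,1,1,1,1,1,1,2).

Computing H_k = (kernel of ∂_k) / (image of ∂_{k+1}):

  H_0: rank C_0 − rank ∂_1 = 9 − 8 = 1, and the invariant factors of ∂_1 are all 1, so H_0 = Z.
  H_1: rank ker ∂_1 − rank ∂_2 = (27 − 8) − 18 = 1, and ∂_2 has invariant factor 2 > 1, so H_1 = Z ⊕ Z_2.
  H_2: rank ker ∂_2 − rank ∂_3 = (18 − 18) − 0 = 0, and there is no ∂_3, so H_2 = 0.

As a check, the Euler characteristic is 9 − 27 + 18 = 0, which agrees with 1 − 1 + 0 = 0.

Hence the Betti numbers are b_0 = 1, b_1 = 1, b_2 = 0.

b_0 = 1, b_1 = 1, b_2 = 0.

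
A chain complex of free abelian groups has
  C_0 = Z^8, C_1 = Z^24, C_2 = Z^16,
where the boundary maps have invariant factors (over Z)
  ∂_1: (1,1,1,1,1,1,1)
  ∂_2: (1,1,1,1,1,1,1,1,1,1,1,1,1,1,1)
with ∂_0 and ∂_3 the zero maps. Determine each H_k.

H_0 ≅ Z,  H_1 ≅ Z^2,  H_2 ≅ Z.

H_0: b_0 = 8 − 0 − 7 = 1; torsion from ∂_1 factors > 1: none. So H_0 ≅ Z.
H_1: b_1 = 24 − 7 − 15 = 2; torsion from ∂_2 factors > 1: none. So H_1 ≅ Z^2.
H_2: b_2 = 16 − 15 − 0 = 1; torsion from ∂_3 factors > 1: none. So H_2 ≅ Z.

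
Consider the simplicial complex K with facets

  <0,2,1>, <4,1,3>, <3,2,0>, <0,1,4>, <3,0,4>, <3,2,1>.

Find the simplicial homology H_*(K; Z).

H_0 = Z,  H_1 = 0,  H_2 = Z.

We work with the vertex ordering 0 < 1 < 2 < 3 < 4. The simplices of K, each written with vertices in increasing order, are:

  0-simplices (5): [0], [1], [2], [3], [4]
  1-simplices (9): [0,1], [0,2], [0,3], [0,4], [1,2], [1,3], [1,4], [2,3], [3,4]
  2-simplices (6): [0,1,2], [0,1,4], [0,2,3], [0,3,4], [1,2,3], [1,3,4]

so the chain groups are C_0 ≅ Z^5, C_1 ≅ Z^9, C_2 ≅ Z^6.

The boundary map ∂_1: C_1 → C_0 sends each edge [p,q] (with p < q) to q − p.
The resulting 5×9 matrix has rank 4, and its Smith normal form has invariant factors (1,1,1,1).

Boundary ∂_2: C_2 → C_1 maps a triangle to the signed sum of its edges. For instance
  ∂[0,3,4] = [3,4] − [0,4] + [0,3],
  ∂[0,1,4] = [1,4] − [0,4] + [0,1].
As a 9×6 matrix over Z this has rank 5, with invariant factors (1,1,1,1,1).

From H_k ≅ ker(∂_k) / im(∂_{k+1}) we obtain:

  H_0: rank C_0 − rank ∂_1 = 5 − 4 = 1, and the invariant factors of ∂_1 are all 1, so H_0 = Z.
  H_1: rank ker ∂_1 − rank ∂_2 = (9 − 4) − 5 = 0, and the invariant factors of ∂_2 are all 1, so H_1 = 0.
  H_2: rank ker ∂_2 − rank ∂_3 = (6 − 5) − 0 = 1, and there is no ∂_3, so H_2 = Z.

As a check, the Euler characteristic is 5 − 9 + 6 = 2, which agrees with 1 − 0 + 1 = 2.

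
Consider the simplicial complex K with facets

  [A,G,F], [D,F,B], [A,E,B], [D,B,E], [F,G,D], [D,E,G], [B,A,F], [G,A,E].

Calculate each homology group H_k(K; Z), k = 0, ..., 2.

Take the total order A < B < D < E < F < G on the vertex set. Then K (dimension 2) consists of the simplices:

  0-simplices (6): A, B, D, E, F, G
  1-simplices (12): AB, AE, AF, AG, BD, BE, BF, DE, DF, DG, EG, FG
  2-simplices (8): ABE, ABF, AEG, AFG, BDE, BDF, DEG, DFG

giving chain groups C_0 ≅ Z^6, C_1 ≅ Z^12, C_2 ≅ Z^8.

Boundary ∂_1: C_1 → C_0 is given by ∂[p,q] = [q] − [p]. For instance
  ∂AF = F − A.
As a 6×12 matrix over Z this has rank 5, with invariant factors (1,1,1,1,1).

∂_2: C_2 → C_1 sends each 2-simplex [p,q,r] to [q,r] − [p,r] + [p,q]. For instance
  ∂AFG = FG − AG + AF,
  ∂BDE = DE − BE + BD.
The resulting 12×8 matrix has rank 7, and its Smith normal form has invariant factors (1,1,1,1,1,1,1).

Reading off H_k = ker ∂_k / im ∂_{k+1}:

  H_0: rank C_0 − rank ∂_1 = 6 − 5 = 1, and the invariant factors of ∂_1 are all 1, so H_0 = Z.
  H_1: rank ker ∂_1 − rank ∂_2 = (12 − 5) − 7 = 0, and the invariant factors of ∂_2 are all 1, so H_1 = 0.
  H_2: rank ker ∂_2 − rank ∂_3 = (8 − 7) − 0 = 1, and there is no ∂_3, so H_2 = Z.

H_0 ≅ Z,  H_1 = 0,  H_2 ≅ Z.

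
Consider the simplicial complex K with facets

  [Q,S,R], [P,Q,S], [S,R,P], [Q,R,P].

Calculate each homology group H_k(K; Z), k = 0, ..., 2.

H_0 = Z,  H_1 = 0,  H_2 = Z.

We work with the vertex ordering P < Q < R < S. The simplices of K, each written with vertices in increasing order, are:

  0-simplices (4): P, Q, R, S
  1-simplices (6): PQ, PR, PS, QR, QS, RS
  2-simplices (4): PQR, PQS, PRS, QRS

so the chain groups are C_0 ≅ Z^4, C_1 ≅ Z^6, C_2 ≅ Z^4.

The boundary map ∂_1: C_1 → C_0 maps an edge to its endpoints' difference, ∂[p,q] = q − p.
This gives a 4×6 integer matrix of rank 3; reducing to Smith normal form yields diagonal entries (1,1,1).

The boundary map ∂_2: C_2 → C_1 acts by ∂[p,q,r] = [q,r] − [p,r] + [p,q]. For instance
  ∂QRS = RS − QS + QR,
  ∂PQR = QR − PR + PQ.
The resulting 6×4 matrix has rank 3, and its Smith normal form has invariant factors (1,1,1).

Reading off H_k = ker ∂_k / im ∂_{k+1}:

  H_0: rank C_0 − rank ∂_1 = 4 − 3 = 1, and the invariant factors of ∂_1 are all 1, so H_0 ≅ Z.
  H_1: rank ker ∂_1 − rank ∂_2 = (6 − 3) − 3 = 0, and the invariant factors of ∂_2 are all 1, so H_1 ≅ 0.
  H_2: rank ker ∂_2 − rank ∂_3 = (4 − 3) − 0 = 1, and there is no ∂_3, so H_2 ≅ Z.

(K is a triangulation of the 2-sphere S^2.)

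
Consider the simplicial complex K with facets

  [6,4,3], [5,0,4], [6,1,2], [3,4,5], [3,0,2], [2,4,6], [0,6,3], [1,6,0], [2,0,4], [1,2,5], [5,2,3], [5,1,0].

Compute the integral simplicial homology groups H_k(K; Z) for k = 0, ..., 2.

Order the vertices as 0 < 1 < 2 < 3 < 4 < 5 < 6. Listing each simplex with vertices in this order, K has dimension 2 with simplices:

  0-simplices (7): [0], [1], [2], [3], [4], [5], [6]
  1-simplices (18): [0,1], [0,2], [0,3], [0,4], [0,5], [0,6], [1,2], [1,5], [1,6], [2,3], [2,4], [2,5], [2,6], [3,4], [3,5], [3,6], [4,5], [4,6]
  2-simplices (12): [0,1,5], [0,1,6], [0,2,3], [0,2,4], [0,3,6], [0,4,5], [1,2,5], [1,2,6], [2,3,5], [2,4,6], [3,4,5], [3,4,6]

giving chain groups C_0 ≅ Z^7, C_1 ≅ Z^18, C_2 ≅ Z^12.

∂_1: C_1 → C_0 sends each edge [p,q] (with p < q) to q − p. For instance
  ∂[1,2] = [2] − [1].
As a 7×18 matrix over Z this has rank 6, with invariant factors (1,1,1,1,1,1).

Boundary ∂_2: C_2 → C_1 maps a triangle to the signed sum of its edges. For instance
  ∂[2,4,6] = [4,6] − [2,6] + [2,4],
  ∂[3,4,5] = [4,5] − [3,5] + [3,4].
This gives a 18×12 integer matrix of rank 12; reducing to Smith normal form yields diagonal entries (1,1,1,1,1,1,1,1,1,1,1,2).

Computing H_k = (kernel of ∂_k) / (image of ∂_{k+1}):

  H_0: rank C_0 − rank ∂_1 = 7 − 6 = 1, and the invariant factors of ∂_1 are all 1, so H_0 = Z.
  H_1: rank ker ∂_1 − rank ∂_2 = (18 − 6) − 12 = 0, and ∂_2 has invariant factor 2 > 1, so H_1 = Z_2.
  H_2: rank ker ∂_2 − rank ∂_3 = (12 − 12) − 0 = 0, and there is no ∂_3, so H_2 = 0.

As a check, the Euler characteristic is 7 − 18 + 12 = 1, which agrees with 1 − 0 + 0 = 1.
(K is a triangulation of the real projective plane RP^2.)

H_0 = Z,  H_1 = Z_2,  H_2 = 0.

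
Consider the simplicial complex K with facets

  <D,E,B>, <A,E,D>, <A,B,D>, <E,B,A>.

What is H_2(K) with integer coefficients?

K has 4 vertices, 6 edges, 4 triangles.
rank ∂_2 = 3, rank ∂_3 = 0 ⇒ b_2 = 4 − 3 − 0 = 1. So H_2 ≅ Z.

H_2 ≅ Z.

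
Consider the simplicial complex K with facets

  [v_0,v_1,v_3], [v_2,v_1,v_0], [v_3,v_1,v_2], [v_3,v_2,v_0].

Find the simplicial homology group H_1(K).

H_1 ≅ 0.

K has 4 vertices, 6 edges, 4 triangles.
rank ∂_1 = 3, rank ∂_2 = 3 ⇒ b_1 = 6 − 3 − 3 = 0; all invariant factors of ∂_2 are 1 so no torsion. So H_1 = 0.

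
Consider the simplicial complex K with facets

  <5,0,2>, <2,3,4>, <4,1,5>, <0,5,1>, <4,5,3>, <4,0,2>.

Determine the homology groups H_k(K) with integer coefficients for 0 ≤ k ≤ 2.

H_0 = Z,  H_1 = Z,  H_2 = 0.

Fix the vertex order 0 < 1 < 2 < 3 < 4 < 5 and write every simplex with vertices in increasing order. Then dim K = 2 and the simplices of K are:

  0-simplices (6): [0], [1], [2], [3], [4], [5]
  1-simplices (12): [0,1], [0,2], [0,4], [0,5], [1,4], [1,5], [2,3], [2,4], [2,5], [3,4], [3,5], [4,5]
  2-simplices (6): [0,1,5], [0,2,4], [0,2,5], [1,4,5], [2,3,4], [3,4,5]

Hence C_0 ≅ Z^6, C_1 ≅ Z^12, C_2 ≅ Z^6.

The boundary map ∂_1: C_1 → C_0 is given by ∂[p,q] = [q] − [p]. For instance
  ∂[1,5] = [5] − [1].
The 6×12 boundary matrix has rank 5 and Smith normal form diag(1,1,1,1,1).

∂_2: C_2 → C_1 sends each 2-simplex [p,q,r] to [q,r] − [p,r] + [p,q]. For instance
  ∂[0,2,4] = [2,4] − [0,4] + [0,2],
  ∂[0,2,5] = [2,5] − [0,5] + [0,2].
This gives a 12×6 integer matrix of rank 6; reducing to Smith normal form yields diagonal entries (1,1,1,1,1,1).

Now H_k = ker ∂_k / im ∂_{k+1}, so:

  H_0: rank C_0 − rank ∂_1 = 6 − 5 = 1, and the invariant factors of ∂_1 are all 1, so H_0 = Z.
  H_1: rank ker ∂_1 − rank ∂_2 = (12 − 5) − 6 = 1, and the invariant factors of ∂_2 are all 1, so H_1 = Z.
  H_2: rank ker ∂_2 − rank ∂_3 = (6 − 6) − 0 = 0, and there is no ∂_3, so H_2 = 0.

As a check, the Euler characteristic is 6 − 12 + 6 = 0, which agrees with 1 − 1 + 0 = 0.
(K is a triangulation of the cylinder S^1 x I.)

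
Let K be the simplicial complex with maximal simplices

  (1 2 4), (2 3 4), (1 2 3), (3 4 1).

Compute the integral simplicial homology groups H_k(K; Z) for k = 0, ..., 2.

H_0 = Z,  H_1 = 0,  H_2 = Z.

We work with the vertex ordering 1 < 2 < 3 < 4. The simplices of K, each written with vertices in increasing order, are:

  0-simplices (4): [1], [2], [3], [4]
  1-simplices (6): [1,2], [1,3], [1,4], [2,3], [2,4], [3,4]
  2-simplices (4): [1,2,3], [1,2,4], [1,3,4], [2,3,4]

giving chain groups C_0 ≅ Z^4, C_1 ≅ Z^6, C_2 ≅ Z^4.

Boundary ∂_1: C_1 → C_0 maps an edge to its endpoints' difference, ∂[p,q] = q − p. For instance
  ∂[3,4] = [4] − [3].
The 4×6 boundary matrix has rank 3 and Smith normal form diag(1,1,1).

The boundary map ∂_2: C_2 → C_1 acts by ∂[p,q,r] = [q,r] − [p,r] + [p,q]. For instance
  ∂[1,2,3] = [2,3] − [1,3] + [1,2],
  ∂[1,2,4] = [2,4] − [1,4] + [1,2].
This gives a 6×4 integer matrix of rank 3; reducing to Smith normal form yields diagonal entries (1,1,1).

From H_k ≅ ker(∂_k) / im(∂_{k+1}) we obtain:

  H_0: rank C_0 − rank ∂_1 = 4 − 3 = 1, and the invariant factors of ∂_1 are all 1, so H_0 ≅ Z.
  H_1: rank ker ∂_1 − rank ∂_2 = (6 − 3) − 3 = 0, and the invariant factors of ∂_2 are all 1, so H_1 ≅ 0.
  H_2: rank ker ∂_2 − rank ∂_3 = (4 − 3) − 0 = 1, and there is no ∂_3, so H_2 ≅ Z.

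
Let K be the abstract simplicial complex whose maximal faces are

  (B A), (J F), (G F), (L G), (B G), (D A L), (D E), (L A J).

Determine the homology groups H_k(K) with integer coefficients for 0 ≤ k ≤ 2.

H_0 = Z,  H_1 = Z^2,  H_2 = 0.

Fix the vertex order A < B < D < E < F < G < J < L and write every simplex with vertices in increasing order. Then dim K = 2 and the simplices of K are:

  0-simplices (8): A, B, D, E, F, G, J, L
  1-simplices (11): AB, AD, AJ, AL, BG, DE, DL, FG, FJ, GL, JL
  2-simplices (2): ADL, AJL

so the chain groups are C_0 ≅ Z^8, C_1 ≅ Z^11, C_2 ≅ Z^2.

∂_1: C_1 → C_0 is given by ∂[p,q] = [q] − [p].
This gives a 8×11 integer matrix of rank 7; reducing to Smith normal form yields diagonal entries (1,1,1,1,1,1,1).

Boundary ∂_2: C_2 → C_1 acts by ∂[p,q,r] = [q,r] − [p,r] + [p,q]. For instance
  ∂AJL = JL − AL + AJ,
  ∂ADL = DL − AL + AD.
The 11×2 boundary matrix has rank 2 and Smith normal form diag(1,1).

Reading off H_k = ker ∂_k / im ∂_{k+1}:

  H_0: rank C_0 − rank ∂_1 = 8 − 7 = 1, and the invariant factors of ∂_1 are all 1, so H_0 ≅ Z.
  H_1: rank ker ∂_1 − rank ∂_2 = (11 − 7) − 2 = 2, and the invariant factors of ∂_2 are all 1, so H_1 ≅ Z^2.
  H_2: rank ker ∂_2 − rank ∂_3 = (2 − 2) − 0 = 0, and there is no ∂_3, so H_2 ≅ 0.

As a check, the Euler characteristic is 8 − 11 + 2 = -1, which agrees with 1 − 2 + 0 = -1.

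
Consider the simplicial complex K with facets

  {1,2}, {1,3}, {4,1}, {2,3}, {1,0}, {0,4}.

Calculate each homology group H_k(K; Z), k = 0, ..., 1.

We work with the vertex ordering 0 < 1 < 2 < 3 < 4. The simplices of K, each written with vertices in increasing order, are:

  0-simplices (5): [0], [1], [2], [3], [4]
  1-simplices (6): [0,1], [0,4], [1,2], [1,3], [1,4], [2,3]

Hence C_0 ≅ Z^5, C_1 ≅ Z^6.

∂_1: C_1 → C_0 is given by ∂[p,q] = [q] − [p].
The 5×6 boundary matrix has rank 4 and Smith normal form diag(1,1,1,1).

Now H_k = ker ∂_k / im ∂_{k+1}, so:

  H_0: rank C_0 − rank ∂_1 = 5 − 4 = 1, and the invariant factors of ∂_1 are all 1, so H_0 ≅ Z.
  H_1: rank ker ∂_1 − rank ∂_2 = (6 − 4) − 0 = 2, and there is no ∂_2, so H_1 ≅ Z^2.

H_0 = Z,  H_1 = Z^2.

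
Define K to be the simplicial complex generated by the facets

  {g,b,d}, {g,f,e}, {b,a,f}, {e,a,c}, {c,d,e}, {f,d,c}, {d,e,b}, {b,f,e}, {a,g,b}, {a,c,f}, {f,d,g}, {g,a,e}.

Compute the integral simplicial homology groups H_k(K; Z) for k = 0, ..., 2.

Fix the vertex order a < b < c < d < e < f < g and write every simplex with vertices in increasing order. Then dim K = 2 and the simplices of K are:

  0-simplices (7): a, b, c, d, e, f, g
  1-simplices (18): ab, ac, ae, af, ag, bd, be, bf, bg, cd, ce, cf, de, df, dg, ef, eg, fg
  2-simplices (12): abf, abg, ace, acf, aeg, bde, bdg, bef, cde, cdf, dfg, efg

so the chain groups are C_0 ≅ Z^7, C_1 ≅ Z^18, C_2 ≅ Z^12.

∂_1: C_1 → C_0 sends each edge [p,q] (with p < q) to q − p. For instance
  ∂bf = f − b.
The resulting 7×18 matrix has rank 6, and its Smith normal form has invariant factors (1,1,1,1,1,1).

∂_2: C_2 → C_1 maps a triangle to the signed sum of its edges. For instance
  ∂bdg = dg − bg + bd,
  ∂bef = ef − bf + be.
The 18×12 boundary matrix has rank 12 and Smith normal form diag(1,1,1,1,1,1,1,1,1,1,1,2).

Reading off H_k = ker ∂_k / im ∂_{k+1}:

  H_0: rank C_0 − rank ∂_1 = 7 − 6 = 1, and the invariant factors of ∂_1 are all 1, so H_0 = Z.
  H_1: rank ker ∂_1 − rank ∂_2 = (18 − 6) − 12 = 0, and ∂_2 has invariant factor 2 > 1, so H_1 = Z/2.
  H_2: rank ker ∂_2 − rank ∂_3 = (12 − 12) − 0 = 0, and there is no ∂_3, so H_2 = 0.

As a check, the Euler characteristic is 7 − 18 + 12 = 1, which agrees with 1 − 0 + 0 = 1.
(K is a triangulation of the real projective plane RP^2.)

H_0 ≅ Z,  H_1 ≅ Z/2,  H_2 = 0.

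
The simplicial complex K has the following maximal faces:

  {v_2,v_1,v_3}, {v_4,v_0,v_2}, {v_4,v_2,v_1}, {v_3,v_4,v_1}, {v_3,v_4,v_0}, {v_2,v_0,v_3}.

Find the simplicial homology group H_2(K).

We work with the vertex ordering v_0 < v_1 < v_2 < v_3 < v_4. The simplices of K, each written with vertices in increasing order, are:

  0-simplices (5): [v_0], [v_1], [v_2], [v_3], [v_4]
  1-simplices (9): [v_0,v_2], [v_0,v_3], [v_0,v_4], [v_1,v_2], [v_1,v_3], [v_1,v_4], [v_2,v_3], [v_2,v_4], [v_3,v_4]
  2-simplices (6): [v_0,v_2,v_3], [v_0,v_2,v_4], [v_0,v_3,v_4], [v_1,v_2,v_3], [v_1,v_2,v_4], [v_1,v_3,v_4]

giving chain groups C_0 ≅ Z^5, C_1 ≅ Z^9, C_2 ≅ Z^6.

∂_1: C_1 → C_0 is given by ∂[p,q] = [q] − [p]. For instance
  ∂[v_0,v_4] = [v_4] − [v_0].
As a 5×9 matrix over Z this has rank 4, with invariant factors (1,1,1,1).

Boundary ∂_2: C_2 → C_1 sends each 2-simplex [p,q,r] to [q,r] − [p,r] + [p,q]. For instance
  ∂[v_1,v_3,v_4] = [v_3,v_4] − [v_1,v_4] + [v_1,v_3],
  ∂[v_0,v_3,v_4] = [v_3,v_4] − [v_0,v_4] + [v_0,v_3].
The 9×6 boundary matrix has rank 5 and Smith normal form diag(1,1,1,1,1).

Reading off H_k = ker ∂_k / im ∂_{k+1}:

  H_2: rank ker ∂_2 − rank ∂_3 = (6 − 5) − 0 = 1, and there is no ∂_3, so H_2 ≅ Z.

H_2 = Z.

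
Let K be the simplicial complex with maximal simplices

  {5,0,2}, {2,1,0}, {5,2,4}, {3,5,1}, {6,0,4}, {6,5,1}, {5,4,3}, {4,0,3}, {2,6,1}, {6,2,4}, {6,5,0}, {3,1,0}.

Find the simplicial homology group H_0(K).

H_0 = Z.

K has 7 vertices, 18 edges, 12 triangles.
rank ∂_0 = 0, rank ∂_1 = 6 ⇒ b_0 = 7 − 0 − 6 = 1; all invariant factors of ∂_1 are 1 so no torsion. So H_0 = Z.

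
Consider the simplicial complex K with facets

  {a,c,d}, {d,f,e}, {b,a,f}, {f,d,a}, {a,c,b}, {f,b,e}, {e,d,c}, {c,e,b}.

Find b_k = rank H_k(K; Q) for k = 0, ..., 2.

Order the vertices as a < b < c < d < e < f. Listing each simplex with vertices in this order, K has dimension 2 with simplices:

  0-simplices (6): a, b, c, d, e, f
  1-simplices (12): ab, ac, ad, af, bc, be, bf, cd, ce, de, df, ef
  2-simplices (8): abc, abf, acd, adf, bce, bef, cde, def

giving chain groups C_0 ≅ Z^6, C_1 ≅ Z^12, C_2 ≅ Z^8.

The boundary map ∂_1: C_1 → C_0 is given by ∂[p,q] = [q] − [p]. For instance
  ∂bf = f − b.
As a 6×12 matrix over Z this has rank 5, with invariant factors (1,1,1,1,1).

∂_2: C_2 → C_1 acts by ∂[p,q,r] = [q,r] − [p,r] + [p,q]. For instance
  ∂def = ef − df + de,
  ∂acd = cd − ad + ac.
The 12×8 boundary matrix has rank 7 and Smith normal form diag(1,1,1,1,1,1,1).

From H_k ≅ ker(∂_k) / im(∂_{k+1}) we obtain:

  H_0: rank C_0 − rank ∂_1 = 6 − 5 = 1, and the invariant factors of ∂_1 are all 1, so H_0 = Z.
  H_1: rank ker ∂_1 − rank ∂_2 = (12 − 5) − 7 = 0, and the invariant factors of ∂_2 are all 1, so H_1 = 0.
  H_2: rank ker ∂_2 − rank ∂_3 = (8 − 7) − 0 = 1, and there is no ∂_3, so H_2 = Z.

Hence the Betti numbers are b_0 = 1, b_1 = 0, b_2 = 1.

b_0 = 1, b_1 = 0, b_2 = 1.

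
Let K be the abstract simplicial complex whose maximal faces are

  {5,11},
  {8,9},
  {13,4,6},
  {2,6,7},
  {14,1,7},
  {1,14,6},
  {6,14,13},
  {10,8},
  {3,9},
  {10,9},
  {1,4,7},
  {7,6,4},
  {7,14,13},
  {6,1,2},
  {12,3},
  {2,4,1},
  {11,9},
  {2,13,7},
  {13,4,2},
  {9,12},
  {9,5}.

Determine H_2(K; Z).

H_2 = 0.

Order the vertices as 1 < 2 < 3 < 4 < 5 < 6 < 7 < 8 < 9 < 10 < 11 < 12 < 13 < 14. Listing each simplex with vertices in this order, K has dimension 2 with simplices:

  0-simplices (14): [1], [2], [3], [4], [5], [6], [7], [8], [9], [10], [11], [12], [13], [14]
  1-simplices (27): (27 of them)
  2-simplices (12): [1,2,4], [1,2,6], [1,4,7], [1,6,14], [1,7,14], [2,4,13], [2,6,7], [2,7,13], [4,6,7], [4,6,13], [6,13,14], [7,13,14]

Hence C_0 ≅ Z^14, C_1 ≅ Z^27, C_2 ≅ Z^12.

The boundary map ∂_1: C_1 → C_0 is given by ∂[p,q] = [q] − [p]. For instance
  ∂[13,14] = [14] − [13].
The 14×27 boundary matrix has rank 12 and Smith normal form diag(1,1,1,1,1,1,1,1,1,1,1,1).

∂_2: C_2 → C_1 acts by ∂[p,q,r] = [q,r] − [p,r] + [p,q]. For instance
  ∂[7,13,14] = [13,14] − [7,14] + [7,13],
  ∂[1,2,6] = [2,6] − [1,6] + [1,2].
The resulting 27×12 matrix has rank 12, and its Smith normal form has invariant factors (1,1,1,1,1,1,1,1,1,1,1,2).

Now H_k = ker ∂_k / im ∂_{k+1}, so:

  H_2: rank ker ∂_2 − rank ∂_3 = (12 − 12) − 0 = 0, and there is no ∂_3, so H_2 = 0.

(K is a triangulation of the disjoint union of a wedge of 3 circles and the real projective plane RP^2.)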